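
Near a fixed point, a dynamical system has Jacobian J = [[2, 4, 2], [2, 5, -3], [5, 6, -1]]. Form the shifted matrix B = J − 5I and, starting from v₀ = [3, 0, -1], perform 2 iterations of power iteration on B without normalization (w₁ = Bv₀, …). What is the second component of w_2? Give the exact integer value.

-85

B = J − 5I has rows (-3, 4, 2); (2, 0, -3); (5, 6, -6)
w1 = Bv₀ = (-11, 9, 21)
w2 = Bw1 = (111, -85, -127)
Requested component of w2: -85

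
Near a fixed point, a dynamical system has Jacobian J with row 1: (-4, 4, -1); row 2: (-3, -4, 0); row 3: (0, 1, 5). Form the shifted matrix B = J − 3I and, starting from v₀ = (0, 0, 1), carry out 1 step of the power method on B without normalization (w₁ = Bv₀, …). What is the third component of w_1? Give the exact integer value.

B = J − 3I has rows (-7, 4, -1); (-3, -7, 0); (0, 1, 2)
w1 = Bv₀ = ((-7)·0 + 4·0 + (-1)·1; (-3)·0 + (-7)·0 + 0·1; 0·0 + 1·0 + 2·1) = (-1, 0, 2)
Requested component of w1: 2

2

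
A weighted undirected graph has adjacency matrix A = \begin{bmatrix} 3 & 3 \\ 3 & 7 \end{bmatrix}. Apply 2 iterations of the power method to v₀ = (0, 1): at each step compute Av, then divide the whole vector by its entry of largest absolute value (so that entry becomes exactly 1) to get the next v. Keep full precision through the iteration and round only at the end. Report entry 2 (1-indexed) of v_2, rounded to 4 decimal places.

1.0000

Av0 = (3.00000, 7.00000); divide by 7.00000 → v1 = (0.42857, 1.00000)
Av1 = (4.28571, 8.28571); divide by 8.28571 → v2 = (0.51724, 1.00000)
Requested entry of v2: 58/58 = 1.0000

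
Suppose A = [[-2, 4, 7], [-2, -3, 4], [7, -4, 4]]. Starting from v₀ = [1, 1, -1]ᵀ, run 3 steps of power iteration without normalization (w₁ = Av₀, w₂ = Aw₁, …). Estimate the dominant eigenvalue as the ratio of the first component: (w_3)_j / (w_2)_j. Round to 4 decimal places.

-5.3636

w1 = Av₀ = ((-2)·1 + 4·1 + 7·(-1); (-2)·1 + (-3)·1 + 4·(-1); 7·1 + (-4)·1 + 4·(-1)) = (-5, -9, -1)
w2 = Aw1 = ((-2)·(-5) + 4·(-9) + 7·(-1); (-2)·(-5) + (-3)·(-9) + 4·(-1); 7·(-5) + (-4)·(-9) + 4·(-1)) = (-33, 33, -3)
w3 = Aw2 = (177, -45, -375)
Ratio at component: 177 / -33 = -5.3636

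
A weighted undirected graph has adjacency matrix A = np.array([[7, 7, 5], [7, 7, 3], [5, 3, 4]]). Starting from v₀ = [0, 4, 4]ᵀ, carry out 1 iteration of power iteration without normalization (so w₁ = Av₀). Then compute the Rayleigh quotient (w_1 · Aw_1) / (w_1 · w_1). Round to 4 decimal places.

λ ≈ 16.5324

w1 = Av₀ = (7·0 + 7·4 + 5·4; 7·0 + 7·4 + 3·4; 5·0 + 3·4 + 4·4) = (48, 40, 28)
Aw1 = (756, 700, 472)
w1·Aw1 = 48·756 + 40·700 + 28·472 = 77504; w1·w1 = 48·48 + 40·40 + 28·28 = 4688
λ ≈ 77504/4688 = 16.5324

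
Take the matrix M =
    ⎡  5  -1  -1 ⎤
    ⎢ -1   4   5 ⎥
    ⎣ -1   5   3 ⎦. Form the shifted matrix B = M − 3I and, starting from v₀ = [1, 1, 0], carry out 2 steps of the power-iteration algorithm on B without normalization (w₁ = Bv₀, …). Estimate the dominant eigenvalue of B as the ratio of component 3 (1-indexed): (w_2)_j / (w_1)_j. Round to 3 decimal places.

μ ≈ -0.250

B = M − 3I has rows (2, -1, -1); (-1, 1, 5); (-1, 5, 0)
w1 = Bv₀ = (2·1 + (-1)·1 + (-1)·0; (-1)·1 + 1·1 + 5·0; (-1)·1 + 5·1 + 0·0) = (1, 0, 4)
w2 = Bw1 = (2·1 + (-1)·0 + (-1)·4; (-1)·1 + 1·0 + 5·4; (-1)·1 + 5·0 + 0·4) = (-2, 19, -1)
Ratio: -1/4 = -0.250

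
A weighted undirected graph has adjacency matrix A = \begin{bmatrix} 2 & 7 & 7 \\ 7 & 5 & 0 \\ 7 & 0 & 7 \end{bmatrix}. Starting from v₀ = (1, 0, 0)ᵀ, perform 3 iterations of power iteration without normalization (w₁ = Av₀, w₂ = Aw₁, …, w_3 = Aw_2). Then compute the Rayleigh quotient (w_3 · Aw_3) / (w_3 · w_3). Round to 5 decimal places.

w1 = Av₀ = (2, 7, 7)
w2 = Aw1 = (102, 49, 63)
w3 = Aw2 = (988, 959, 1155)
Aw3 = (16774, 11711, 15001)
w3·Aw3 = 988·16774 + 959·11711 + 1155·15001 = 45129716; w3·w3 = 988·988 + 959·959 + 1155·1155 = 3229850
λ ≈ 45129716/3229850 = 13.97270

13.97270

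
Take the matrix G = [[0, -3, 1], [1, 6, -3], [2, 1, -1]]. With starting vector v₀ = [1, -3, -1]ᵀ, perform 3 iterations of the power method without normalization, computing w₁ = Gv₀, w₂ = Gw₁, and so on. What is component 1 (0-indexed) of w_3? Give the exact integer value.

w1 = Gv₀ = (0·1 + (-3)·(-3) + 1·(-1); 1·1 + 6·(-3) + (-3)·(-1); 2·1 + 1·(-3) + (-1)·(-1)) = (8, -14, 0)
w2 = Gw1 = (0·8 + (-3)·(-14) + 1·0; 1·8 + 6·(-14) + (-3)·0; 2·8 + 1·(-14) + (-1)·0) = (42, -76, 2)
w3 = Gw2 = (230, -420, 6)
The requested component of w3 is -420.

-420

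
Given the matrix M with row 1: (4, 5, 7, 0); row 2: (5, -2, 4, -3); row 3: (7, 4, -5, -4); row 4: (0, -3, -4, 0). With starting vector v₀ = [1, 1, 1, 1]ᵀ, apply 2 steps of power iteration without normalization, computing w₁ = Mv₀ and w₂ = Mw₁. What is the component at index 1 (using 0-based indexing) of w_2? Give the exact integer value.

101

w1 = Mv₀ = (16, 4, 2, -7)
w2 = Mw1 = (98, 101, 146, -20)
The requested component of w2 is 101.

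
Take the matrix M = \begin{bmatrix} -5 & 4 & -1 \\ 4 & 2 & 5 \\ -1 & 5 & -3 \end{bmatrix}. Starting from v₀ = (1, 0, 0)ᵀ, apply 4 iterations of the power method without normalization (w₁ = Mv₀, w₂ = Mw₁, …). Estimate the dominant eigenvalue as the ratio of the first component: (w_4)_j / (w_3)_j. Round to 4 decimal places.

λ ≈ -9.2712

w1 = Mv₀ = ((-5)·1 + 4·0 + (-1)·0; 4·1 + 2·0 + 5·0; (-1)·1 + 5·0 + (-3)·0) = (-5, 4, -1)
w2 = Mw1 = ((-5)·(-5) + 4·4 + (-1)·(-1); 4·(-5) + 2·4 + 5·(-1); (-1)·(-5) + 5·4 + (-3)·(-1)) = (42, -17, 28)
w3 = Mw2 = (-306, 274, -211)
w4 = Mw3 = (2837, -1731, 2309)
Ratio at component: 2837 / -306 = -9.2712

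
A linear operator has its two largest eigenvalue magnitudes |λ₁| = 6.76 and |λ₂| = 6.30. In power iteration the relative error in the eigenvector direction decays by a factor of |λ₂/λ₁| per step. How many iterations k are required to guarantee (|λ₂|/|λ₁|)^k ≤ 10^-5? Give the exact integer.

|λ₂/λ₁| = 6.30/6.76 = 0.93195
Need k ≥ ln(10^-5) / ln(0.93195) = -11.5129 / -0.0705 ≈ 163.366
Smallest integer k satisfying the bound: 164

164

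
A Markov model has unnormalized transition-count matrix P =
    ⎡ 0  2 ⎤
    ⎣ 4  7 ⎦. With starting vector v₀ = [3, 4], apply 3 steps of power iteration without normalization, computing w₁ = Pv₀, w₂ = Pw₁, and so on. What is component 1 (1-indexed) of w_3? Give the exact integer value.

w1 = Pv₀ = (0·3 + 2·4; 4·3 + 7·4) = (8, 40)
w2 = Pw1 = (0·8 + 2·40; 4·8 + 7·40) = (80, 312)
w3 = Pw2 = (624, 2504)
The requested component of w3 is 624.

624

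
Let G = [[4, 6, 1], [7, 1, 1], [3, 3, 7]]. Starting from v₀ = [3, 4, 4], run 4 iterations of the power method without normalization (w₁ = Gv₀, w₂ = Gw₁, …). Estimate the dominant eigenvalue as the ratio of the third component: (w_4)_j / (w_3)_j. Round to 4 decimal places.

10.8625

w1 = Gv₀ = (40, 29, 49)
w2 = Gw1 = (383, 358, 550)
w3 = Gw2 = (4230, 3589, 6073)
w4 = Gw3 = (44527, 39272, 65968)
Ratio at component: 65968 / 6073 = 10.8625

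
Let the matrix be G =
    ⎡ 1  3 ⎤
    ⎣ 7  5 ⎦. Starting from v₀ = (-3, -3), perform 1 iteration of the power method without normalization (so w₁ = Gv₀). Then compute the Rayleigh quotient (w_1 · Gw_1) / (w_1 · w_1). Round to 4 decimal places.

w1 = Gv₀ = (1·(-3) + 3·(-3); 7·(-3) + 5·(-3)) = (-12, -36)
Gw1 = (-120, -264)
w1·Gw1 = (-12)·(-120) + (-36)·(-264) = 10944; w1·w1 = (-12)·(-12) + (-36)·(-36) = 1440
λ ≈ 10944/1440 = 7.6000

λ ≈ 7.6000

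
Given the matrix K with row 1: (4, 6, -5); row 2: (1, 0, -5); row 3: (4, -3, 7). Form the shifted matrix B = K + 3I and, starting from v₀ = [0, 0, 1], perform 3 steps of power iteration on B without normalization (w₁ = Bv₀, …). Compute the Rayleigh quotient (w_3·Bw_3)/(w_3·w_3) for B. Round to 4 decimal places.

B = K + 3I has rows (7, 6, -5); (1, 3, -5); (4, -3, 10)
w1 = Bv₀ = (-5, -5, 10)
w2 = Bw1 = (-115, -70, 95)
w3 = Bw2 = (-1700, -800, 700)
Bw3 = (-20200, -7600, 2600)
w3·Bw3 = 42240000; w3·w3 = 4020000; μ ≈ 42240000/4020000 = 10.5075

μ ≈ 10.5075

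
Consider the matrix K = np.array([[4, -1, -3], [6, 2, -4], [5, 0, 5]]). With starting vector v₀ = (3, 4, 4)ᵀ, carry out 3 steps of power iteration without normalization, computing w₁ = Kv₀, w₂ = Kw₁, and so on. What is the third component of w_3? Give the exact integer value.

w1 = Kv₀ = (-4, 10, 35)
w2 = Kw1 = (-131, -144, 155)
w3 = Kw2 = (-845, -1694, 120)
The requested component of w3 is 120.

120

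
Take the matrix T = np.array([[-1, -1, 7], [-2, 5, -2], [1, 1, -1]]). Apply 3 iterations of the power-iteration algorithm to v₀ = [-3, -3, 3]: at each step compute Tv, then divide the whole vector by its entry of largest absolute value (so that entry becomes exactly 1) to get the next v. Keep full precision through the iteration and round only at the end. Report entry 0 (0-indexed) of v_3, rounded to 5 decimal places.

Tv0 = (27.000000, -15.000000, -9.000000); divide by 27.000000 → v1 = (1.000000, -0.555556, -0.333333)
Tv1 = (-2.777778, -4.111111, 0.777778); divide by -4.111111 → v2 = (0.675676, 1.000000, -0.189189)
Tv2 = (-3.000000, 4.027027, 1.864865); divide by 4.027027 → v3 = (-0.744966, 1.000000, 0.463087)
Requested entry of v3: 333/-447 = -0.74497

-0.74497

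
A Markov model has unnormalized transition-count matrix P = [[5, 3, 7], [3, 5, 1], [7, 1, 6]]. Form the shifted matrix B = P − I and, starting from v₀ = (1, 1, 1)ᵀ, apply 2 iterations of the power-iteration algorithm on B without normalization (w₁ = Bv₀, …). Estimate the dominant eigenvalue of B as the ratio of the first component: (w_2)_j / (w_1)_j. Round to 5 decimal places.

12.21429

B = P − I has rows (4, 3, 7); (3, 4, 1); (7, 1, 5)
w1 = Bv₀ = (4·1 + 3·1 + 7·1; 3·1 + 4·1 + 1·1; 7·1 + 1·1 + 5·1) = (14, 8, 13)
w2 = Bw1 = (4·14 + 3·8 + 7·13; 3·14 + 4·8 + 1·13; 7·14 + 1·8 + 5·13) = (171, 87, 171)
Ratio: 171/14 = 12.21429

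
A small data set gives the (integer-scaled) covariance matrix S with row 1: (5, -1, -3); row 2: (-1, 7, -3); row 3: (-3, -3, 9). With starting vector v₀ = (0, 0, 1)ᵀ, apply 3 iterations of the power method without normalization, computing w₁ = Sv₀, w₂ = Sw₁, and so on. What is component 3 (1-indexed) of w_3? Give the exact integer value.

w1 = Sv₀ = (-3, -3, 9)
w2 = Sw1 = (-39, -45, 99)
w3 = Sw2 = (-447, -573, 1143)
The requested component of w3 is 1143.

1143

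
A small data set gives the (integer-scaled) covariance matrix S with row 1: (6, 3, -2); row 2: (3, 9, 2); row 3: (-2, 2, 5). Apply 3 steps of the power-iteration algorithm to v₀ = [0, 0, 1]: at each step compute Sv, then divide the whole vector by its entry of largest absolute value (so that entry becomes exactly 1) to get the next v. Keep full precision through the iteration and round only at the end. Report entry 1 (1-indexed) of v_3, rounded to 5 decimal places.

-0.39834

Sv0 = (-2.000000, 2.000000, 5.000000); divide by 5.000000 → v1 = (-0.400000, 0.400000, 1.000000)
Sv1 = (-3.200000, 4.400000, 6.600000); divide by 6.600000 → v2 = (-0.484848, 0.666667, 1.000000)
Sv2 = (-2.909091, 6.545455, 7.303030); divide by 7.303030 → v3 = (-0.398340, 0.896266, 1.000000)
Requested entry of v3: -96/241 = -0.39834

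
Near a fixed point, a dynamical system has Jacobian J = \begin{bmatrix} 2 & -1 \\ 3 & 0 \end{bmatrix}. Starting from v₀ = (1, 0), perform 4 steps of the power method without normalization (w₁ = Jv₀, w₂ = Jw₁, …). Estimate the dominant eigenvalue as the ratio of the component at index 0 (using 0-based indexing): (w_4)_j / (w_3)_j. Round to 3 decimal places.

λ ≈ 2.750

w1 = Jv₀ = (2·1 + (-1)·0; 3·1 + 0·0) = (2, 3)
w2 = Jw1 = (2·2 + (-1)·3; 3·2 + 0·3) = (1, 6)
w3 = Jw2 = (-4, 3)
w4 = Jw3 = (-11, -12)
Ratio at component: -11 / -4 = 2.750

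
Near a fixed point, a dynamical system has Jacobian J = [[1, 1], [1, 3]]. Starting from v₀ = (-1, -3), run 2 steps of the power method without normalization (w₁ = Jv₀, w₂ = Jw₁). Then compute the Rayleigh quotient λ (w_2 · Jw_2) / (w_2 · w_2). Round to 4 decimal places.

w1 = Jv₀ = (1·(-1) + 1·(-3); 1·(-1) + 3·(-3)) = (-4, -10)
w2 = Jw1 = (1·(-4) + 1·(-10); 1·(-4) + 3·(-10)) = (-14, -34)
Jw2 = (-48, -116)
w2·Jw2 = (-14)·(-48) + (-34)·(-116) = 4616; w2·w2 = (-14)·(-14) + (-34)·(-34) = 1352
λ ≈ 4616/1352 = 3.4142

λ ≈ 3.4142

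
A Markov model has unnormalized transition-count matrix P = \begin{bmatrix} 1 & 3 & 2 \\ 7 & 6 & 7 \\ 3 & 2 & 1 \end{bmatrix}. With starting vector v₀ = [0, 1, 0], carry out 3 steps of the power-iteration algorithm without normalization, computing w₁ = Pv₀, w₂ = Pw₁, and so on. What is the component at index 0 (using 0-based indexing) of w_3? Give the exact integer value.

284

w1 = Pv₀ = (1·0 + 3·1 + 2·0; 7·0 + 6·1 + 7·0; 3·0 + 2·1 + 1·0) = (3, 6, 2)
w2 = Pw1 = (1·3 + 3·6 + 2·2; 7·3 + 6·6 + 7·2; 3·3 + 2·6 + 1·2) = (25, 71, 23)
w3 = Pw2 = (284, 762, 240)
The requested component of w3 is 284.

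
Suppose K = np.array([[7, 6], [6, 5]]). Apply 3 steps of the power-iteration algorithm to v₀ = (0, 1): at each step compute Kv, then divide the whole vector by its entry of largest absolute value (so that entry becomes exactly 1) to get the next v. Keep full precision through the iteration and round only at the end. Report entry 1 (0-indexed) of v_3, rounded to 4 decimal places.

0.8471

Kv0 = (6.00000, 5.00000); divide by 6.00000 → v1 = (1.00000, 0.83333)
Kv1 = (12.00000, 10.16667); divide by 12.00000 → v2 = (1.00000, 0.84722)
Kv2 = (12.08333, 10.23611); divide by 12.08333 → v3 = (1.00000, 0.84713)
Requested entry of v3: 737/870 = 0.8471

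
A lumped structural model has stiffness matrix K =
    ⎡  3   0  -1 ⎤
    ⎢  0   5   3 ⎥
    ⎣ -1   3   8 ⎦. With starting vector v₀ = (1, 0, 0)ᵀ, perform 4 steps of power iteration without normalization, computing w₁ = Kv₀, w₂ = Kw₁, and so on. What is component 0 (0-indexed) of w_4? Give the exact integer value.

230

w1 = Kv₀ = (3·1 + 0·0 + (-1)·0; 0·1 + 5·0 + 3·0; (-1)·1 + 3·0 + 8·0) = (3, 0, -1)
w2 = Kw1 = (3·3 + 0·0 + (-1)·(-1); 0·3 + 5·0 + 3·(-1); (-1)·3 + 3·0 + 8·(-1)) = (10, -3, -11)
w3 = Kw2 = (41, -48, -107)
w4 = Kw3 = (230, -561, -1041)
The requested component of w4 is 230.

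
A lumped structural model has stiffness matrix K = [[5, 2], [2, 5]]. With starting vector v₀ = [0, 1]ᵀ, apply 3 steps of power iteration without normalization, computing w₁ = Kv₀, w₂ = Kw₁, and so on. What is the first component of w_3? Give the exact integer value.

w1 = Kv₀ = (2, 5)
w2 = Kw1 = (20, 29)
w3 = Kw2 = (158, 185)
The requested component of w3 is 158.

158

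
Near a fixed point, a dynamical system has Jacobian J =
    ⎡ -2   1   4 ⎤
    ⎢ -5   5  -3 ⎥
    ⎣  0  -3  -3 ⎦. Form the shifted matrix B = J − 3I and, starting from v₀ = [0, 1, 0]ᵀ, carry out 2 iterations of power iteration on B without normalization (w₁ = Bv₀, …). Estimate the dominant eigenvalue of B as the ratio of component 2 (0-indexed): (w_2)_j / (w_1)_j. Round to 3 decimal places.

B = J − 3I has rows (-5, 1, 4); (-5, 2, -3); (0, -3, -6)
w1 = Bv₀ = (1, 2, -3)
w2 = Bw1 = (-15, 8, 12)
Ratio: 12/-3 = -4.000

μ ≈ -4.000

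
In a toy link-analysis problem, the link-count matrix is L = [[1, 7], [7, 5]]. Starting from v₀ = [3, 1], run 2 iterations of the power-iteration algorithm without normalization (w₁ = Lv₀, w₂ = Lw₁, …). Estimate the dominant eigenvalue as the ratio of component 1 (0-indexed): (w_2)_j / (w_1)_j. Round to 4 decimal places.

w1 = Lv₀ = (1·3 + 7·1; 7·3 + 5·1) = (10, 26)
w2 = Lw1 = (1·10 + 7·26; 7·10 + 5·26) = (192, 200)
Ratio at component: 200 / 26 = 7.6923

λ ≈ 7.6923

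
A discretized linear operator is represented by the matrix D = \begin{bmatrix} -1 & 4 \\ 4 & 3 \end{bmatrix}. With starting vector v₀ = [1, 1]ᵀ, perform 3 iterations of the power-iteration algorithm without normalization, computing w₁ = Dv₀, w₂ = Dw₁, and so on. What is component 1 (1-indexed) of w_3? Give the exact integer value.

w1 = Dv₀ = (3, 7)
w2 = Dw1 = (25, 33)
w3 = Dw2 = (107, 199)
The requested component of w3 is 107.

107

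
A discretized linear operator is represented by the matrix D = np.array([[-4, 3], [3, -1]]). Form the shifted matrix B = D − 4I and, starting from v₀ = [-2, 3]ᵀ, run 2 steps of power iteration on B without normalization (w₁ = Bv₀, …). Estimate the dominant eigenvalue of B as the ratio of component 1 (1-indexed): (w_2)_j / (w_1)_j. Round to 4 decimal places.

μ ≈ -10.5200

B = D − 4I has rows (-8, 3); (3, -5)
w1 = Bv₀ = ((-8)·(-2) + 3·3; 3·(-2) + (-5)·3) = (25, -21)
w2 = Bw1 = ((-8)·25 + 3·(-21); 3·25 + (-5)·(-21)) = (-263, 180)
Ratio: -263/25 = -10.5200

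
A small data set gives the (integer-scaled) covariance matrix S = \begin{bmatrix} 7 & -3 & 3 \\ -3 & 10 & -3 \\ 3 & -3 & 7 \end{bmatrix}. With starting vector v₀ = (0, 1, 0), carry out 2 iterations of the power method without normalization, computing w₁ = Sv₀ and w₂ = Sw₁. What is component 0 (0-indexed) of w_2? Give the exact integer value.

-60

w1 = Sv₀ = (-3, 10, -3)
w2 = Sw1 = (-60, 118, -60)
The requested component of w2 is -60.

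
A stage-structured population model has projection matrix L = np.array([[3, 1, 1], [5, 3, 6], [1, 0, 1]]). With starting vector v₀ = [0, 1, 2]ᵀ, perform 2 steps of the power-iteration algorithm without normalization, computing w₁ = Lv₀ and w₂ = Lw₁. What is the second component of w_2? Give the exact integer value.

w1 = Lv₀ = (3·0 + 1·1 + 1·2; 5·0 + 3·1 + 6·2; 1·0 + 0·1 + 1·2) = (3, 15, 2)
w2 = Lw1 = (3·3 + 1·15 + 1·2; 5·3 + 3·15 + 6·2; 1·3 + 0·15 + 1·2) = (26, 72, 5)
The requested component of w2 is 72.

72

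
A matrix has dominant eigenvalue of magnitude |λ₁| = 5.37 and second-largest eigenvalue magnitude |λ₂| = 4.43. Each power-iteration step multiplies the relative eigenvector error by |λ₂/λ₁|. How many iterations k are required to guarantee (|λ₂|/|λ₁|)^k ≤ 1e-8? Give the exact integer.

96

|λ₂/λ₁| = 4.43/5.37 = 0.82495
Need k ≥ ln(1e-8) / ln(0.82495) = -18.4207 / -0.1924 ≈ 95.727
Smallest integer k satisfying the bound: 96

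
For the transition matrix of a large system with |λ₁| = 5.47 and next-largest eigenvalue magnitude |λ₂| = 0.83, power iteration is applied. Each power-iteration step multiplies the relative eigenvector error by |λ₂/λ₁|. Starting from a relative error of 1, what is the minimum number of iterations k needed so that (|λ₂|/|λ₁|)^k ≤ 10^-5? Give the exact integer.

7

|λ₂/λ₁| = 0.83/5.47 = 0.15174
Need k ≥ ln(10^-5) / ln(0.15174) = -11.5129 / -1.8856 ≈ 6.106
Smallest integer k satisfying the bound: 7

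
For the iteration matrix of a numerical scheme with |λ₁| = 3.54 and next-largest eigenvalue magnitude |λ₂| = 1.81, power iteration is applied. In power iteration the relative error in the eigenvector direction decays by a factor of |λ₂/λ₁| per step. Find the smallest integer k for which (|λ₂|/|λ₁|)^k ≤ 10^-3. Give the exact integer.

|λ₂/λ₁| = 1.81/3.54 = 0.51130
Need k ≥ ln(10^-3) / ln(0.51130) = -6.9078 / -0.6708 ≈ 10.298
Smallest integer k satisfying the bound: 11

11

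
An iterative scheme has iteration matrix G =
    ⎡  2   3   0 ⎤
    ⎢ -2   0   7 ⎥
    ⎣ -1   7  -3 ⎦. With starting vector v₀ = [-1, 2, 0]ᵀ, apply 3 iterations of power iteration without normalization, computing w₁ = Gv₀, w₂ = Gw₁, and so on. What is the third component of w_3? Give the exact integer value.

770

w1 = Gv₀ = (2·(-1) + 3·2 + 0·0; (-2)·(-1) + 0·2 + 7·0; (-1)·(-1) + 7·2 + (-3)·0) = (4, 2, 15)
w2 = Gw1 = (2·4 + 3·2 + 0·15; (-2)·4 + 0·2 + 7·15; (-1)·4 + 7·2 + (-3)·15) = (14, 97, -35)
w3 = Gw2 = (319, -273, 770)
The requested component of w3 is 770.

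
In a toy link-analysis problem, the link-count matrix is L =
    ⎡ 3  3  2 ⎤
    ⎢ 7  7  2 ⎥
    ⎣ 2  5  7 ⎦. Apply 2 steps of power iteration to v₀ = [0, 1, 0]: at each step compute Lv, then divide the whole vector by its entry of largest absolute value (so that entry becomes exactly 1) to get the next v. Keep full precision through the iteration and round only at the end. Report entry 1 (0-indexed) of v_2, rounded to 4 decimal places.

1.0000

Lv0 = (3.00000, 7.00000, 5.00000); divide by 7.00000 → v1 = (0.42857, 1.00000, 0.71429)
Lv1 = (5.71429, 11.42857, 10.85714); divide by 11.42857 → v2 = (0.50000, 1.00000, 0.95000)
Requested entry of v2: 80/80 = 1.0000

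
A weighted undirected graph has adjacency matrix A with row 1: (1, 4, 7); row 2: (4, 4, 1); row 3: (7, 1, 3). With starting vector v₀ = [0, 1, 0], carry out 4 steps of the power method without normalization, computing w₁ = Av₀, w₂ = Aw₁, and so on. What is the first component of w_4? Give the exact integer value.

w1 = Av₀ = (1·0 + 4·1 + 7·0; 4·0 + 4·1 + 1·0; 7·0 + 1·1 + 3·0) = (4, 4, 1)
w2 = Aw1 = (1·4 + 4·4 + 7·1; 4·4 + 4·4 + 1·1; 7·4 + 1·4 + 3·1) = (27, 33, 35)
w3 = Aw2 = (404, 275, 327)
w4 = Aw3 = (3793, 3043, 4084)
The requested component of w4 is 3793.

3793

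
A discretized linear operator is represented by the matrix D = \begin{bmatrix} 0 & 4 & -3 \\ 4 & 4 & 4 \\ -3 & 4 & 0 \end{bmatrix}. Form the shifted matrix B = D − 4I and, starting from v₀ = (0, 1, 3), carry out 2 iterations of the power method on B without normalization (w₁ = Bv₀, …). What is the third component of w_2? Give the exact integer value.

95

B = D − 4I has rows (-4, 4, -3); (4, 0, 4); (-3, 4, -4)
w1 = Bv₀ = ((-4)·0 + 4·1 + (-3)·3; 4·0 + 0·1 + 4·3; (-3)·0 + 4·1 + (-4)·3) = (-5, 12, -8)
w2 = Bw1 = ((-4)·(-5) + 4·12 + (-3)·(-8); 4·(-5) + 0·12 + 4·(-8); (-3)·(-5) + 4·12 + (-4)·(-8)) = (92, -52, 95)
Requested component of w2: 95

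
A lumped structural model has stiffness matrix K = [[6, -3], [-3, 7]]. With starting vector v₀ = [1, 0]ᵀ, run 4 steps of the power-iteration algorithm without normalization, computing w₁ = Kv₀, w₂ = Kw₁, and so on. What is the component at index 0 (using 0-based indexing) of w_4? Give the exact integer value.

w1 = Kv₀ = (6·1 + (-3)·0; (-3)·1 + 7·0) = (6, -3)
w2 = Kw1 = (6·6 + (-3)·(-3); (-3)·6 + 7·(-3)) = (45, -39)
w3 = Kw2 = (387, -408)
w4 = Kw3 = (3546, -4017)
The requested component of w4 is 3546.

3546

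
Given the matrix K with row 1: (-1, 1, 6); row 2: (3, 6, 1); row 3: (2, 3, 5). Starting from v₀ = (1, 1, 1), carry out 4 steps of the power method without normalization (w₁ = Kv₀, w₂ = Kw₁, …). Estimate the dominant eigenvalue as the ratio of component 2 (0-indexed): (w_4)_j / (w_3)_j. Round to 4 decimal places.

w1 = Kv₀ = ((-1)·1 + 1·1 + 6·1; 3·1 + 6·1 + 1·1; 2·1 + 3·1 + 5·1) = (6, 10, 10)
w2 = Kw1 = ((-1)·6 + 1·10 + 6·10; 3·6 + 6·10 + 1·10; 2·6 + 3·10 + 5·10) = (64, 88, 92)
w3 = Kw2 = (576, 812, 852)
w4 = Kw3 = (5348, 7452, 7848)
Ratio at component: 7848 / 852 = 9.2113

λ ≈ 9.2113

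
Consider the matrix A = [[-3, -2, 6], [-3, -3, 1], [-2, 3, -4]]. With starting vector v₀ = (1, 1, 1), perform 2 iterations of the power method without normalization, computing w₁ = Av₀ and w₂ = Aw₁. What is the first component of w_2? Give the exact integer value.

-11

w1 = Av₀ = (1, -5, -3)
w2 = Aw1 = (-11, 9, -5)
The requested component of w2 is -11.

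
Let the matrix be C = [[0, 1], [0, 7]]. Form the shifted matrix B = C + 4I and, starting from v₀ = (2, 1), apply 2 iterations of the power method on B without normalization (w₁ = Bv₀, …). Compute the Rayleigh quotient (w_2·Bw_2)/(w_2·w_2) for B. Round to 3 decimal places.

B = C + 4I has rows (4, 1); (0, 11)
w1 = Bv₀ = (4·2 + 1·1; 0·2 + 11·1) = (9, 11)
w2 = Bw1 = (4·9 + 1·11; 0·9 + 11·11) = (47, 121)
Bw2 = (309, 1331)
w2·Bw2 = 175574; w2·w2 = 16850; μ ≈ 175574/16850 = 10.420

10.420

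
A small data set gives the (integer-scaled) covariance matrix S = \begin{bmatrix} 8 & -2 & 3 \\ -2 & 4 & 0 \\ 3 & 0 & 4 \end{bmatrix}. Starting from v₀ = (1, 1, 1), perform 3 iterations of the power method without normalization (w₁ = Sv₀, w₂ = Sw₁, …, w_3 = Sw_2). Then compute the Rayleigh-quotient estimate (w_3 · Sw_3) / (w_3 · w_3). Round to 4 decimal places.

λ ≈ 10.0788

w1 = Sv₀ = (9, 2, 7)
w2 = Sw1 = (89, -10, 55)
w3 = Sw2 = (897, -218, 487)
Sw3 = (9073, -2666, 4639)
w3·Sw3 = 897·9073 + (-218)·(-2666) + 487·4639 = 10978862; w3·w3 = 897·897 + (-218)·(-218) + 487·487 = 1089302
λ ≈ 10978862/1089302 = 10.0788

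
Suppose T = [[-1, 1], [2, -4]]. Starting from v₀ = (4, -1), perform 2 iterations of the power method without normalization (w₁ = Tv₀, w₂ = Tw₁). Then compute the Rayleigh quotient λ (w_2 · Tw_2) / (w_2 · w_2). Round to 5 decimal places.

λ ≈ -4.57241

w1 = Tv₀ = ((-1)·4 + 1·(-1); 2·4 + (-4)·(-1)) = (-5, 12)
w2 = Tw1 = ((-1)·(-5) + 1·12; 2·(-5) + (-4)·12) = (17, -58)
Tw2 = (-75, 266)
w2·Tw2 = 17·(-75) + (-58)·266 = -16703; w2·w2 = 17·17 + (-58)·(-58) = 3653
λ ≈ -16703/3653 = -4.57241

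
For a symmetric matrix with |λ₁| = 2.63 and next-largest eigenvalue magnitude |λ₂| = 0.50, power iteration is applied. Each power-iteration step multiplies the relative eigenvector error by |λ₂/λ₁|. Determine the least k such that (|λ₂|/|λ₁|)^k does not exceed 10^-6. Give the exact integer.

9

|λ₂/λ₁| = 0.50/2.63 = 0.19011
Need k ≥ ln(10^-6) / ln(0.19011) = -13.8155 / -1.6601 ≈ 8.322
Smallest integer k satisfying the bound: 9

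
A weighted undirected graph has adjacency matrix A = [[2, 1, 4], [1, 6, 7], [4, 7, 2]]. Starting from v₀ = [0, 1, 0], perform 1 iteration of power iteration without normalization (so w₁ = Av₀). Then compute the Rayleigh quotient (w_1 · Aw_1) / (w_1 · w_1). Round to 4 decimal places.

λ ≈ 11.3023

w1 = Av₀ = (1, 6, 7)
Aw1 = (36, 86, 60)
w1·Aw1 = 1·36 + 6·86 + 7·60 = 972; w1·w1 = 1·1 + 6·6 + 7·7 = 86
λ ≈ 972/86 = 11.3023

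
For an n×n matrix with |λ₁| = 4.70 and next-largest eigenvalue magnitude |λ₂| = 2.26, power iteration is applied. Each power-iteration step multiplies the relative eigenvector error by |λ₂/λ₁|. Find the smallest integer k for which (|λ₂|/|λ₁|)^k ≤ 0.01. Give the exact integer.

|λ₂/λ₁| = 2.26/4.70 = 0.48085
Need k ≥ ln(0.01) / ln(0.48085) = -4.6052 / -0.7322 ≈ 6.290
Smallest integer k satisfying the bound: 7

7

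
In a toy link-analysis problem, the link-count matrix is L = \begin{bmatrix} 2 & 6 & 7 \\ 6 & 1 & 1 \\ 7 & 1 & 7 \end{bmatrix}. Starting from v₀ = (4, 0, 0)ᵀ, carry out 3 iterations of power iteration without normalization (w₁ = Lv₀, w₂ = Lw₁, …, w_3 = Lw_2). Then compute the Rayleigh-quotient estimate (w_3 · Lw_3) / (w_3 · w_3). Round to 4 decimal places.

λ ≈ 13.3136

w1 = Lv₀ = (8, 24, 28)
w2 = Lw1 = (356, 100, 276)
w3 = Lw2 = (3244, 2512, 4524)
Lw3 = (53228, 26500, 56888)
w3·Lw3 = 3244·53228 + 2512·26500 + 4524·56888 = 496600944; w3·w3 = 3244·3244 + 2512·2512 + 4524·4524 = 37300256
λ ≈ 496600944/37300256 = 13.3136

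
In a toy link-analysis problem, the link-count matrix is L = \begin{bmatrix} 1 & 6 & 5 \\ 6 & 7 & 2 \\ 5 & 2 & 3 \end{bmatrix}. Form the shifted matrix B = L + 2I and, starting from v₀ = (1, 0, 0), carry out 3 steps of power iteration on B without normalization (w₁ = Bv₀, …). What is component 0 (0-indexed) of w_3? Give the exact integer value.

B = L + 2I has rows (3, 6, 5); (6, 9, 2); (5, 2, 5)
w1 = Bv₀ = (3, 6, 5)
w2 = Bw1 = (70, 82, 52)
w3 = Bw2 = (962, 1262, 774)
Requested component of w3: 962

962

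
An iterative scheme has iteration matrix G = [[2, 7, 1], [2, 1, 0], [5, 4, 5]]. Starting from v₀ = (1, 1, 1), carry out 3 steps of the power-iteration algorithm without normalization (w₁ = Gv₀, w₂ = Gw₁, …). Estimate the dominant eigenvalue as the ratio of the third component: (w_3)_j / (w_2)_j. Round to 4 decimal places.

w1 = Gv₀ = (10, 3, 14)
w2 = Gw1 = (55, 23, 132)
w3 = Gw2 = (403, 133, 1027)
Ratio at component: 1027 / 132 = 7.7803

7.7803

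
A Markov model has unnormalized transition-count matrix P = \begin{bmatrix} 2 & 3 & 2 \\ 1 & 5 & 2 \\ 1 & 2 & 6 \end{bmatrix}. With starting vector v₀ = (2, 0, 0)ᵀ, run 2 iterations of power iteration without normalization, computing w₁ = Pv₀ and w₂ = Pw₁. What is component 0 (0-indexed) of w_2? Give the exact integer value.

w1 = Pv₀ = (2·2 + 3·0 + 2·0; 1·2 + 5·0 + 2·0; 1·2 + 2·0 + 6·0) = (4, 2, 2)
w2 = Pw1 = (2·4 + 3·2 + 2·2; 1·4 + 5·2 + 2·2; 1·4 + 2·2 + 6·2) = (18, 18, 20)
The requested component of w2 is 18.

18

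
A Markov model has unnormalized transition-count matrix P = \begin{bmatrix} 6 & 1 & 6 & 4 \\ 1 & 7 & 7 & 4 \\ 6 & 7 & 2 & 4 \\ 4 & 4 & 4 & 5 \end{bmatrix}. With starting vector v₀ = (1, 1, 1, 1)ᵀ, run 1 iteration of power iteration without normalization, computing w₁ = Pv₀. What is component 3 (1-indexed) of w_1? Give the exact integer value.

19

w1 = Pv₀ = (17, 19, 19, 17)
The requested component of w1 is 19.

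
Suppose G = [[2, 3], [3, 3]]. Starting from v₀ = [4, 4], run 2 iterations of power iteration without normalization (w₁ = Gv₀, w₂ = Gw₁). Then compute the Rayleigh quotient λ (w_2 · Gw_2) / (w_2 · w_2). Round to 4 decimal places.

λ ≈ 5.5414

w1 = Gv₀ = (2·4 + 3·4; 3·4 + 3·4) = (20, 24)
w2 = Gw1 = (2·20 + 3·24; 3·20 + 3·24) = (112, 132)
Gw2 = (620, 732)
w2·Gw2 = 112·620 + 132·732 = 166064; w2·w2 = 112·112 + 132·132 = 29968
λ ≈ 166064/29968 = 5.5414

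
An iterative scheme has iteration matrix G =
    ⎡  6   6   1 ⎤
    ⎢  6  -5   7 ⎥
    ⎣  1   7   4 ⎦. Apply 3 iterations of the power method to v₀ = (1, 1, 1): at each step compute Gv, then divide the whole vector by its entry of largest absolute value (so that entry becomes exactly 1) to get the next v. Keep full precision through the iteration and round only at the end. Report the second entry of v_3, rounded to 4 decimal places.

Gv0 = (13.00000, 8.00000, 12.00000); divide by 13.00000 → v1 = (1.00000, 0.61538, 0.92308)
Gv1 = (10.61538, 9.38462, 9.00000); divide by 10.61538 → v2 = (1.00000, 0.88406, 0.84783)
Gv2 = (12.15217, 7.51449, 10.57971); divide by 12.15217 → v3 = (1.00000, 0.61837, 0.87060)
Requested entry of v3: 1037/1677 = 0.6184

0.6184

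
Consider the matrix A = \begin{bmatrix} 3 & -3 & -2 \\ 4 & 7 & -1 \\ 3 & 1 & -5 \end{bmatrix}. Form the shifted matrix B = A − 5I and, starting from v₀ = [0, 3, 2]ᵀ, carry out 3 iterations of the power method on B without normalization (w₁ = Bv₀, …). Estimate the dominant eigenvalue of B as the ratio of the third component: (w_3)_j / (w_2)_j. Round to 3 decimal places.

μ ≈ -9.133

B = A − 5I has rows (-2, -3, -2); (4, 2, -1); (3, 1, -10)
w1 = Bv₀ = ((-2)·0 + (-3)·3 + (-2)·2; 4·0 + 2·3 + (-1)·2; 3·0 + 1·3 + (-10)·2) = (-13, 4, -17)
w2 = Bw1 = ((-2)·(-13) + (-3)·4 + (-2)·(-17); 4·(-13) + 2·4 + (-1)·(-17); 3·(-13) + 1·4 + (-10)·(-17)) = (48, -27, 135)
w3 = Bw2 = (-285, 3, -1233)
Ratio: -1233/135 = -9.133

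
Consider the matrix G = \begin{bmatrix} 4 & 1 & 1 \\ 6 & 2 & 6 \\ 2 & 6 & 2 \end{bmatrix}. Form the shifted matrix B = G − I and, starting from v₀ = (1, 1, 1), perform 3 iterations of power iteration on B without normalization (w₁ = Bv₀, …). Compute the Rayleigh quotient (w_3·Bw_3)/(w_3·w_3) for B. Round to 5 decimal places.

8.43298

B = G − I has rows (3, 1, 1); (6, 1, 6); (2, 6, 1)
w1 = Bv₀ = (3·1 + 1·1 + 1·1; 6·1 + 1·1 + 6·1; 2·1 + 6·1 + 1·1) = (5, 13, 9)
w2 = Bw1 = (3·5 + 1·13 + 1·9; 6·5 + 1·13 + 6·9; 2·5 + 6·13 + 1·9) = (37, 97, 97)
w3 = Bw2 = (305, 901, 753)
Bw3 = (2569, 7249, 6769)
w3·Bw3 = 12411951; w3·w3 = 1471835; μ ≈ 12411951/1471835 = 8.43298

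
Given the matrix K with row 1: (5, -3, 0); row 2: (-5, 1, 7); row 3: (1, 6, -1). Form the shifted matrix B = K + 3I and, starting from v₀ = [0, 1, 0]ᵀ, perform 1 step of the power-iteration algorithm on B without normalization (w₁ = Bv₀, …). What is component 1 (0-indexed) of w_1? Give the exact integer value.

B = K + 3I has rows (8, -3, 0); (-5, 4, 7); (1, 6, 2)
w1 = Bv₀ = (8·0 + (-3)·1 + 0·0; (-5)·0 + 4·1 + 7·0; 1·0 + 6·1 + 2·0) = (-3, 4, 6)
Requested component of w1: 4

4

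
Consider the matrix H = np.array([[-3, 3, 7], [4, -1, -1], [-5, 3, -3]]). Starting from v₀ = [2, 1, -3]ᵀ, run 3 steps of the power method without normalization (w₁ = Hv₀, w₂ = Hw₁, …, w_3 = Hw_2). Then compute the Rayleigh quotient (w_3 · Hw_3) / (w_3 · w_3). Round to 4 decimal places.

w1 = Hv₀ = ((-3)·2 + 3·1 + 7·(-3); 4·2 + (-1)·1 + (-1)·(-3); (-5)·2 + 3·1 + (-3)·(-3)) = (-24, 10, 2)
w2 = Hw1 = ((-3)·(-24) + 3·10 + 7·2; 4·(-24) + (-1)·10 + (-1)·2; (-5)·(-24) + 3·10 + (-3)·2) = (116, -108, 144)
w3 = Hw2 = (336, 428, -1336)
Hw3 = (-9076, 2252, 3612)
w3·Hw3 = 336·(-9076) + 428·2252 + (-1336)·3612 = -6911312; w3·w3 = 336·336 + 428·428 + (-1336)·(-1336) = 2080976
λ ≈ -6911312/2080976 = -3.3212

λ ≈ -3.3212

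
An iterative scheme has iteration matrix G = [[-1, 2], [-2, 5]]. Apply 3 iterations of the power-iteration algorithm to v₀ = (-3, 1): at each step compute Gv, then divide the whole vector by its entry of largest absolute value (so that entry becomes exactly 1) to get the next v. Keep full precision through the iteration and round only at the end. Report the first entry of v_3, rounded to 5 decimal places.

Gv0 = (5.000000, 11.000000); divide by 11.000000 → v1 = (0.454545, 1.000000)
Gv1 = (1.545455, 4.090909); divide by 4.090909 → v2 = (0.377778, 1.000000)
Gv2 = (1.622222, 4.244444); divide by 4.244444 → v3 = (0.382199, 1.000000)
Requested entry of v3: 73/191 = 0.38220

0.38220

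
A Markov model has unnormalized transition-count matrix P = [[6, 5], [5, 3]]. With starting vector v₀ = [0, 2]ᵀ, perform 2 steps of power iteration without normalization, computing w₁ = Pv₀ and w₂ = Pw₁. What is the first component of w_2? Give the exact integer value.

90

w1 = Pv₀ = (10, 6)
w2 = Pw1 = (90, 68)
The requested component of w2 is 90.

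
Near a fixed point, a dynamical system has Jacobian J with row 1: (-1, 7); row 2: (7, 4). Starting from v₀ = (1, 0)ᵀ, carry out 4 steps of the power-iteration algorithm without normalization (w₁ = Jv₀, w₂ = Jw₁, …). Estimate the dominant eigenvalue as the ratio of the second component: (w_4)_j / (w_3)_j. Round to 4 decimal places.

w1 = Jv₀ = ((-1)·1 + 7·0; 7·1 + 4·0) = (-1, 7)
w2 = Jw1 = ((-1)·(-1) + 7·7; 7·(-1) + 4·7) = (50, 21)
w3 = Jw2 = (97, 434)
w4 = Jw3 = (2941, 2415)
Ratio at component: 2415 / 434 = 5.5645

5.5645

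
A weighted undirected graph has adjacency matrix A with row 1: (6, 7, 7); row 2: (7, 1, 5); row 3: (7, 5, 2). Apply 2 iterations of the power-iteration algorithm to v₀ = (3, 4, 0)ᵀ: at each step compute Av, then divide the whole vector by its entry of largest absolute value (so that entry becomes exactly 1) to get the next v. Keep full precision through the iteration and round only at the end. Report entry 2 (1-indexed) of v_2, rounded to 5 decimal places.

Av0 = (46.000000, 25.000000, 41.000000); divide by 46.000000 → v1 = (1.000000, 0.543478, 0.891304)
Av1 = (16.043478, 12.000000, 11.500000); divide by 16.043478 → v2 = (1.000000, 0.747967, 0.716802)
Requested entry of v2: 552/738 = 0.74797

0.74797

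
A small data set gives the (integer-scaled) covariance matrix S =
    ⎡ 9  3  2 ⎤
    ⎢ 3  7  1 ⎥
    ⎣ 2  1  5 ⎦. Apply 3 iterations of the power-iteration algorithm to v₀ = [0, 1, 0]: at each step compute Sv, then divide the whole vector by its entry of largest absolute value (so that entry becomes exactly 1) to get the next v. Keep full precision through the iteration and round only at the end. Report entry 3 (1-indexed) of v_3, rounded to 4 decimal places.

Sv0 = (3.00000, 7.00000, 1.00000); divide by 7.00000 → v1 = (0.42857, 1.00000, 0.14286)
Sv1 = (7.14286, 8.42857, 2.57143); divide by 8.42857 → v2 = (0.84746, 1.00000, 0.30508)
Sv2 = (11.23729, 9.84746, 4.22034); divide by 11.23729 → v3 = (1.00000, 0.87632, 0.37557)
Requested entry of v3: 249/663 = 0.3756

0.3756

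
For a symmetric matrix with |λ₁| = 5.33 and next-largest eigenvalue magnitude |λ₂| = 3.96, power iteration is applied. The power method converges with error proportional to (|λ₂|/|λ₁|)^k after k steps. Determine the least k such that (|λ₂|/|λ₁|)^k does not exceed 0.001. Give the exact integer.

|λ₂/λ₁| = 3.96/5.33 = 0.74296
Need k ≥ ln(0.001) / ln(0.74296) = -6.9078 / -0.2971 ≈ 23.250
Smallest integer k satisfying the bound: 24

24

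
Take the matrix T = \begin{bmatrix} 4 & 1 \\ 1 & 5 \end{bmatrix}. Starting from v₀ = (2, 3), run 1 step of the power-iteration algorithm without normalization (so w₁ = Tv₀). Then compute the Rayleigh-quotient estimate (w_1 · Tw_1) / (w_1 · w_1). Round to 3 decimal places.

w1 = Tv₀ = (4·2 + 1·3; 1·2 + 5·3) = (11, 17)
Tw1 = (61, 96)
w1·Tw1 = 11·61 + 17·96 = 2303; w1·w1 = 11·11 + 17·17 = 410
λ ≈ 2303/410 = 5.617

λ ≈ 5.617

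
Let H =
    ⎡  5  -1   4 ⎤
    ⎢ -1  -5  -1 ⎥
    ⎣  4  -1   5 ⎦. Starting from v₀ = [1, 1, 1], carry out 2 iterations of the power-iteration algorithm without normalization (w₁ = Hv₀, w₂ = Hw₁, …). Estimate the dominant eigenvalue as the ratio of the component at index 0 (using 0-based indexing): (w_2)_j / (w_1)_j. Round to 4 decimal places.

w1 = Hv₀ = (5·1 + (-1)·1 + 4·1; (-1)·1 + (-5)·1 + (-1)·1; 4·1 + (-1)·1 + 5·1) = (8, -7, 8)
w2 = Hw1 = (5·8 + (-1)·(-7) + 4·8; (-1)·8 + (-5)·(-7) + (-1)·8; 4·8 + (-1)·(-7) + 5·8) = (79, 19, 79)
Ratio at component: 79 / 8 = 9.8750

9.8750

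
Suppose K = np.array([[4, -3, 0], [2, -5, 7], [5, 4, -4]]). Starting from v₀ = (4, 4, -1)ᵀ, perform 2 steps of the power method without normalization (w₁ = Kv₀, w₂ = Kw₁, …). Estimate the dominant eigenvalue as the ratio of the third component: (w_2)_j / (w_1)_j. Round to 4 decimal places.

w1 = Kv₀ = (4·4 + (-3)·4 + 0·(-1); 2·4 + (-5)·4 + 7·(-1); 5·4 + 4·4 + (-4)·(-1)) = (4, -19, 40)
w2 = Kw1 = (4·4 + (-3)·(-19) + 0·40; 2·4 + (-5)·(-19) + 7·40; 5·4 + 4·(-19) + (-4)·40) = (73, 383, -216)
Ratio at component: -216 / 40 = -5.4000

-5.4000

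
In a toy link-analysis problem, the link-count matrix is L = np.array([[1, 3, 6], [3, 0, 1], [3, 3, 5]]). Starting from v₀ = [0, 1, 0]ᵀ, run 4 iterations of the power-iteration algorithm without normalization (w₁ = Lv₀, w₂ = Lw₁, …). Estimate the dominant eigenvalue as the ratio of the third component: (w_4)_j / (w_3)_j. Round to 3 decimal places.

λ ≈ 8.945

w1 = Lv₀ = (1·0 + 3·1 + 6·0; 3·0 + 0·1 + 1·0; 3·0 + 3·1 + 5·0) = (3, 0, 3)
w2 = Lw1 = (1·3 + 3·0 + 6·3; 3·3 + 0·0 + 1·3; 3·3 + 3·0 + 5·3) = (21, 12, 24)
w3 = Lw2 = (201, 87, 219)
w4 = Lw3 = (1776, 822, 1959)
Ratio at component: 1959 / 219 = 8.945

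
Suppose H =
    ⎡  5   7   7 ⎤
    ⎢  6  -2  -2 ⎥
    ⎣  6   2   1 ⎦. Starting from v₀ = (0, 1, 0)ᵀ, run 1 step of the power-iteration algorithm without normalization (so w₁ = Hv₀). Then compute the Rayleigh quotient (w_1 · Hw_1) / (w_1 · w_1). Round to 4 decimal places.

λ ≈ 4.2281

w1 = Hv₀ = (5·0 + 7·1 + 7·0; 6·0 + (-2)·1 + (-2)·0; 6·0 + 2·1 + 1·0) = (7, -2, 2)
Hw1 = (35, 42, 40)
w1·Hw1 = 7·35 + (-2)·42 + 2·40 = 241; w1·w1 = 7·7 + (-2)·(-2) + 2·2 = 57
λ ≈ 241/57 = 4.2281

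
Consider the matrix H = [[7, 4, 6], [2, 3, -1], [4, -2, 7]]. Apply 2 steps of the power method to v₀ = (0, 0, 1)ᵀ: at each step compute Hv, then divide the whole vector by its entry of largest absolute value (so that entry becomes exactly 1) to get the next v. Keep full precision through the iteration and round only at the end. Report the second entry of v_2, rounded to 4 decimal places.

0.0250

Hv0 = (6.00000, -1.00000, 7.00000); divide by 7.00000 → v1 = (0.85714, -0.14286, 1.00000)
Hv1 = (11.42857, 0.28571, 10.71429); divide by 11.42857 → v2 = (1.00000, 0.02500, 0.93750)
Requested entry of v2: 2/80 = 0.0250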